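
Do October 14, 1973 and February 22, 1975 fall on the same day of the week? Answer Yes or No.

No

From Oct 14, 1973 to Feb 22, 1975 is 496 days.
496 mod 7 = 6, so they are different weekdays.
(Oct 14, 1973 is a Sunday; Feb 22, 1975 is a Saturday.)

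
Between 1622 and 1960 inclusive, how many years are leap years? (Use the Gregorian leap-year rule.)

Multiples of 4 in [1622,1960]: 85.
Of those, multiples of 100: 3 (not leap unless ÷400).
Multiples of 400: 0.
Leap years = 85 − 3 + 0 = 82.

82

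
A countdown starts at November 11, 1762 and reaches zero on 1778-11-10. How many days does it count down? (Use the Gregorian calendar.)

5843

Nov 11, 1762 → Nov 11, 1763: 365 days.
Nov 11, 1763 → Nov 11, 1764: 366 days (Feb 29, 1764 is in that span).
Nov 11, 1764 → Nov 11, 1765: 365 days.
Nov 11, 1765 → Nov 11, 1766: 365 days.
Nov 11, 1766 → Nov 11, 1767: 365 days.
Nov 11, 1767 → Nov 11, 1768: 366 days (Feb 29, 1768 is in that span).
Nov 11, 1768 → Nov 11, 1769: 365 days.
Nov 11, 1769 → Nov 11, 1770: 365 days.
Nov 11, 1770 → Nov 11, 1771: 365 days.
Nov 11, 1771 → Nov 11, 1772: 366 days (Feb 29, 1772 is in that span).
Nov 11, 1772 → Nov 11, 1773: 365 days.
Nov 11, 1773 → Nov 11, 1774: 365 days.
Nov 11, 1774 → Nov 11, 1775: 365 days.
Nov 11, 1775 → Nov 11, 1776: 366 days (Feb 29, 1776 is in that span).
Nov 11, 1776 → Nov 11, 1777: 365 days.
Nov 11, 1777 → Dec 11, 1777: 30 days (November has 30).
Dec 11, 1777 → Jan 11, 1778: 31 days (December has 31).
Jan 11, 1778 → Feb 11, 1778: 31 days (January has 31).
Feb 11, 1778 → Mar 11, 1778: 28 days (February has 28).
Mar 11, 1778 → Apr 11, 1778: 31 days (March has 31).
Apr 11, 1778 → May 11, 1778: 30 days (April has 30).
May 11, 1778 → Jun 11, 1778: 31 days (May has 31).
Jun 11, 1778 → Jul 11, 1778: 30 days (June has 30).
Jul 11, 1778 → Aug 11, 1778: 31 days (July has 31).
Aug 11, 1778 → Sep 11, 1778: 31 days (August has 31).
Sep 11, 1778 → Oct 11, 1778: 30 days (September has 30).
Oct 11, 1778 → Nov 10, 1778: 30 days.
Total: 5843 days.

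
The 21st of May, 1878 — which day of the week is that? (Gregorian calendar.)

Doomsday rule: the anchor day for the 1800s is Friday. For year 78: 78÷12 = 6 r 6, and 6÷4 = 1, so 6+6+1 = 13.
Friday + 13 ≡ Thursday — that's 1878's doomsday.
In May the doomsday date is May 9.
May 21 is 12 days after May 9; 12 mod 7 = 5, so Thursday + 5 = Tuesday.

Tuesday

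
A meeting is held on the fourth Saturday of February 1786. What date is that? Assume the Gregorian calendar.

February 25, 1786

February 1, 1786 is a Wednesday.
The first Saturday is therefore February 4 (3 days later).
The fourth Saturday is 4 + 3×7 = February 25.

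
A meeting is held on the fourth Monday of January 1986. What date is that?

January 27, 1986

January 1, 1986 is a Wednesday.
The first Monday is therefore January 6 (5 days later).
The fourth Monday is 6 + 3×7 = January 27.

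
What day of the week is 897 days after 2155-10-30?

Oct 30, 2155 is a Thursday.
897 mod 7 = 1, so 897 days after a Thursday is Thursday + 1 = Friday.

Friday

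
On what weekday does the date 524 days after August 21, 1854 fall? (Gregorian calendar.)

Aug 21, 1854 is a Monday.
524 mod 7 = 6, so 524 days after a Monday is Monday + 6 = Sunday.

Sunday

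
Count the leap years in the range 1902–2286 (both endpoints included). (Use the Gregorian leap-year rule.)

94

Multiples of 4 in [1902,2286]: 96.
Of those, multiples of 100: 3 (not leap unless ÷400).
Multiples of 400: 1.
Leap years = 96 − 3 + 1 = 94.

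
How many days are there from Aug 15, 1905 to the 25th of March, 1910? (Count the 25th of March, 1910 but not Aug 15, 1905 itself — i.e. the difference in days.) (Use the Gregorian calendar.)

Aug 15, 1905 → Aug 15, 1906: 365 days.
Aug 15, 1906 → Aug 15, 1907: 365 days.
Aug 15, 1907 → Aug 15, 1908: 366 days (Feb 29, 1908 is in that span).
Aug 15, 1908 → Aug 15, 1909: 365 days.
Aug 15, 1909 → Sep 15, 1909: 31 days (August has 31).
Sep 15, 1909 → Oct 15, 1909: 30 days (September has 30).
Oct 15, 1909 → Nov 15, 1909: 31 days (October has 31).
Nov 15, 1909 → Dec 15, 1909: 30 days (November has 30).
Dec 15, 1909 → Jan 15, 1910: 31 days (December has 31).
Jan 15, 1910 → Feb 15, 1910: 31 days (January has 31).
Feb 15, 1910 → Mar 15, 1910: 28 days (February has 28).
Mar 15, 1910 → Mar 25, 1910: 10 days.
Total: 1683 days.

1683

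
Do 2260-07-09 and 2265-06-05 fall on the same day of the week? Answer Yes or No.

From Jul 9, 2260 to Jun 5, 2265 is 1792 days.
1792 mod 7 = 0, so they are the same weekday.
(Jul 9, 2260 is a Monday; Jun 5, 2265 is a Monday.)

Yes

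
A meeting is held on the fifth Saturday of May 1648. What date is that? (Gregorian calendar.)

May 1, 1648 is a Friday.
The first Saturday is therefore May 2 (1 days later).
The fifth Saturday is 2 + 4×7 = May 30.

May 30, 1648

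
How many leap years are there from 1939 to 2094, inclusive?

39

Multiples of 4 in [1939,2094]: 39.
Of those, multiples of 100: 1 (not leap unless ÷400).
Multiples of 400: 1.
Leap years = 39 − 1 + 1 = 39.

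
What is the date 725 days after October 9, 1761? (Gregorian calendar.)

October 4, 1763

+365 (one year) → Oct 9, 1762 (360 left).
Oct has 31 days: +23 → Nov 1, 1762 (337 left).
Nov has 30 days: +30 → Dec 1, 1762 (307 left).
Dec has 31 days: +31 → Jan 1, 1763 (276 left).
Jan has 31 days: +31 → Feb 1, 1763 (245 left).
Feb has 28 days: +28 → Mar 1, 1763 (217 left).
Mar has 31 days: +31 → Apr 1, 1763 (186 left).
Apr has 30 days: +30 → May 1, 1763 (156 left).
May has 31 days: +31 → Jun 1, 1763 (125 left).
Jun has 30 days: +30 → Jul 1, 1763 (95 left).
Jul has 31 days: +31 → Aug 1, 1763 (64 left).
Aug has 31 days: +31 → Sep 1, 1763 (33 left).
Sep has 30 days: +30 → Oct 1, 1763 (3 left).
+3 → Oct 4, 1763.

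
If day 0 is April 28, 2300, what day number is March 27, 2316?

5812

Apr 28, 2300 → Apr 28, 2301: 365 days.
Apr 28, 2301 → Apr 28, 2302: 365 days.
Apr 28, 2302 → Apr 28, 2303: 365 days.
Apr 28, 2303 → Apr 28, 2304: 366 days (Feb 29, 2304 is in that span).
Apr 28, 2304 → Apr 28, 2305: 365 days.
Apr 28, 2305 → Apr 28, 2306: 365 days.
Apr 28, 2306 → Apr 28, 2307: 365 days.
Apr 28, 2307 → Apr 28, 2308: 366 days (Feb 29, 2308 is in that span).
Apr 28, 2308 → Apr 28, 2309: 365 days.
Apr 28, 2309 → Apr 28, 2310: 365 days.
Apr 28, 2310 → Apr 28, 2311: 365 days.
Apr 28, 2311 → Apr 28, 2312: 366 days (Feb 29, 2312 is in that span).
Apr 28, 2312 → Apr 28, 2313: 365 days.
Apr 28, 2313 → Apr 28, 2314: 365 days.
Apr 28, 2314 → Apr 28, 2315: 365 days.
Apr 28, 2315 → May 28, 2315: 30 days (April has 30).
May 28, 2315 → Jun 28, 2315: 31 days (May has 31).
Jun 28, 2315 → Jul 28, 2315: 30 days (June has 30).
Jul 28, 2315 → Aug 28, 2315: 31 days (July has 31).
Aug 28, 2315 → Sep 28, 2315: 31 days (August has 31).
Sep 28, 2315 → Oct 28, 2315: 30 days (September has 30).
Oct 28, 2315 → Nov 28, 2315: 31 days (October has 31).
Nov 28, 2315 → Dec 28, 2315: 30 days (November has 30).
Dec 28, 2315 → Jan 28, 2316: 31 days (December has 31).
Jan 28, 2316 → Feb 28, 2316: 31 days (January has 31).
Feb 28, 2316 → Mar 27, 2316: 28 days.
Total: 5812 days.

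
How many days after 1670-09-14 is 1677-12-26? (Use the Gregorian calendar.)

2660

Sep 14, 1670 → Sep 14, 1671: 365 days.
Sep 14, 1671 → Sep 14, 1672: 366 days (Feb 29, 1672 is in that span).
Sep 14, 1672 → Sep 14, 1673: 365 days.
Sep 14, 1673 → Sep 14, 1674: 365 days.
Sep 14, 1674 → Sep 14, 1675: 365 days.
Sep 14, 1675 → Sep 14, 1676: 366 days (Feb 29, 1676 is in that span).
Sep 14, 1676 → Sep 14, 1677: 365 days.
Sep 14, 1677 → Oct 14, 1677: 30 days (September has 30).
Oct 14, 1677 → Nov 14, 1677: 31 days (October has 31).
Nov 14, 1677 → Dec 14, 1677: 30 days (November has 30).
Dec 14, 1677 → Dec 26, 1677: 12 days.
Total: 2660 days.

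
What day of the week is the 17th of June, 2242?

Doomsday rule: the anchor day for the 2200s is Friday. For year 42: 42÷12 = 3 r 6, and 6÷4 = 1, so 3+6+1 = 10.
Friday + 10 ≡ Monday — that's 2242's doomsday.
In June the doomsday date is Jun 6.
Jun 17 is 11 days after Jun 6; 11 mod 7 = 4, so Monday + 4 = Friday.

Friday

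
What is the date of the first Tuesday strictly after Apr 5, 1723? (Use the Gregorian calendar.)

Apr 5, 1723 is a Monday.
From Monday to the next Tuesday is 1 day.
Apr 5, 1723 + 1 = Apr 6, 1723.

April 6, 1723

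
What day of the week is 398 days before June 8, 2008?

Monday

First find the weekday of Jun 8, 2008. Doomsday rule: the anchor day for the 2000s is Tuesday. For year 08: 8÷12 = 0 r 8, and 8÷4 = 2, so 0+8+2 = 10.
Tuesday + 10 ≡ Friday — that's 2008's doomsday.
In June the doomsday date is Jun 6.
Jun 8 is 2 days after Jun 6; 2 mod 7 = 2, so Friday + 2 = Sunday.
398 mod 7 = 6, so 398 days before a Sunday is Sunday − 6 = Monday.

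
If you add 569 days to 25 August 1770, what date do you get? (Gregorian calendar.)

March 16, 1772

+365 (one year) → Aug 25, 1771 (204 left).
Aug has 31 days: +7 → Sep 1, 1771 (197 left).
Sep has 30 days: +30 → Oct 1, 1771 (167 left).
Oct has 31 days: +31 → Nov 1, 1771 (136 left).
Nov has 30 days: +30 → Dec 1, 1771 (106 left).
Dec has 31 days: +31 → Jan 1, 1772 (75 left).
Jan has 31 days: +31 → Feb 1, 1772 (44 left).
Feb has 29 days: +29 → Mar 1, 1772 (15 left).
+15 → Mar 16, 1772.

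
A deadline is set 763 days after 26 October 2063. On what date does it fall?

+366 (one year; includes Feb 29, 2064) → Oct 26, 2064 (397 left).
Oct has 31 days: +6 → Nov 1, 2064 (391 left).
Nov has 30 days: +30 → Dec 1, 2064 (361 left).
Dec has 31 days: +31 → Jan 1, 2065 (330 left).
Jan has 31 days: +31 → Feb 1, 2065 (299 left).
Feb has 28 days: +28 → Mar 1, 2065 (271 left).
Mar has 31 days: +31 → Apr 1, 2065 (240 left).
Apr has 30 days: +30 → May 1, 2065 (210 left).
May has 31 days: +31 → Jun 1, 2065 (179 left).
Jun has 30 days: +30 → Jul 1, 2065 (149 left).
Jul has 31 days: +31 → Aug 1, 2065 (118 left).
Aug has 31 days: +31 → Sep 1, 2065 (87 left).
Sep has 30 days: +30 → Oct 1, 2065 (57 left).
Oct has 31 days: +31 → Nov 1, 2065 (26 left).
+26 → Nov 27, 2065.

November 27, 2065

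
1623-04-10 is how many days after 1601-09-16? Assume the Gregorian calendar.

7876

Sep 16, 1601 → Sep 16, 1602: 365 days.
Sep 16, 1602 → Sep 16, 1603: 365 days.
Sep 16, 1603 → Sep 16, 1604: 366 days (Feb 29, 1604 is in that span).
Sep 16, 1604 → Sep 16, 1605: 365 days.
Sep 16, 1605 → Sep 16, 1606: 365 days.
Sep 16, 1606 → Sep 16, 1607: 365 days.
Sep 16, 1607 → Sep 16, 1608: 366 days (Feb 29, 1608 is in that span).
Sep 16, 1608 → Sep 16, 1609: 365 days.
Sep 16, 1609 → Sep 16, 1610: 365 days.
Sep 16, 1610 → Sep 16, 1611: 365 days.
Sep 16, 1611 → Sep 16, 1612: 366 days (Feb 29, 1612 is in that span).
Sep 16, 1612 → Sep 16, 1613: 365 days.
Sep 16, 1613 → Sep 16, 1614: 365 days.
Sep 16, 1614 → Sep 16, 1615: 365 days.
Sep 16, 1615 → Sep 16, 1616: 366 days (Feb 29, 1616 is in that span).
Sep 16, 1616 → Sep 16, 1617: 365 days.
Sep 16, 1617 → Sep 16, 1618: 365 days.
Sep 16, 1618 → Sep 16, 1619: 365 days.
Sep 16, 1619 → Sep 16, 1620: 366 days (Feb 29, 1620 is in that span).
Sep 16, 1620 → Sep 16, 1621: 365 days.
Sep 16, 1621 → Sep 16, 1622: 365 days.
Sep 16, 1622 → Oct 16, 1622: 30 days (September has 30).
Oct 16, 1622 → Nov 16, 1622: 31 days (October has 31).
Nov 16, 1622 → Dec 16, 1622: 30 days (November has 30).
Dec 16, 1622 → Jan 16, 1623: 31 days (December has 31).
Jan 16, 1623 → Feb 16, 1623: 31 days (January has 31).
Feb 16, 1623 → Mar 16, 1623: 28 days (February has 28).
Mar 16, 1623 → Apr 10, 1623: 25 days.
Total: 7876 days.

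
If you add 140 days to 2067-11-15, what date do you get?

April 3, 2068

Nov has 30 days: +16 → Dec 1, 2067 (124 left).
Dec has 31 days: +31 → Jan 1, 2068 (93 left).
Jan has 31 days: +31 → Feb 1, 2068 (62 left).
Feb has 29 days: +29 → Mar 1, 2068 (33 left).
Mar has 31 days: +31 → Apr 1, 2068 (2 left).
+2 → Apr 3, 2068.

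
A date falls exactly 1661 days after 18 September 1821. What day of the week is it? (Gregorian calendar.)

Sep 18, 1821 is a Tuesday.
1661 mod 7 = 2, so 1661 days after a Tuesday is Tuesday + 2 = Thursday.

Thursday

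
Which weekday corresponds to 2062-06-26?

Doomsday rule: the anchor day for the 2000s is Tuesday. For year 62: 62÷12 = 5 r 2, and 2÷4 = 0, so 5+2+0 = 7.
Tuesday + 7 ≡ Tuesday — that's 2062's doomsday.
In June the doomsday date is Jun 6.
Jun 26 is 20 days after Jun 6; 20 mod 7 = 6, so Tuesday + 6 = Monday.

Monday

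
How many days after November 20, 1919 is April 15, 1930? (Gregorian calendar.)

3799

Nov 20, 1919 → Nov 20, 1920: 366 days (Feb 29, 1920 is in that span).
Nov 20, 1920 → Nov 20, 1921: 365 days.
Nov 20, 1921 → Nov 20, 1922: 365 days.
Nov 20, 1922 → Nov 20, 1923: 365 days.
Nov 20, 1923 → Nov 20, 1924: 366 days (Feb 29, 1924 is in that span).
Nov 20, 1924 → Nov 20, 1925: 365 days.
Nov 20, 1925 → Nov 20, 1926: 365 days.
Nov 20, 1926 → Nov 20, 1927: 365 days.
Nov 20, 1927 → Nov 20, 1928: 366 days (Feb 29, 1928 is in that span).
Nov 20, 1928 → Nov 20, 1929: 365 days.
Nov 20, 1929 → Dec 20, 1929: 30 days (November has 30).
Dec 20, 1929 → Jan 20, 1930: 31 days (December has 31).
Jan 20, 1930 → Feb 20, 1930: 31 days (January has 31).
Feb 20, 1930 → Mar 20, 1930: 28 days (February has 28).
Mar 20, 1930 → Apr 15, 1930: 26 days.
Total: 3799 days.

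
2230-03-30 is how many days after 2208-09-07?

Sep 7, 2208 → Sep 7, 2209: 365 days.
Sep 7, 2209 → Sep 7, 2210: 365 days.
Sep 7, 2210 → Sep 7, 2211: 365 days.
Sep 7, 2211 → Sep 7, 2212: 366 days (Feb 29, 2212 is in that span).
Sep 7, 2212 → Sep 7, 2213: 365 days.
Sep 7, 2213 → Sep 7, 2214: 365 days.
Sep 7, 2214 → Sep 7, 2215: 365 days.
Sep 7, 2215 → Sep 7, 2216: 366 days (Feb 29, 2216 is in that span).
Sep 7, 2216 → Sep 7, 2217: 365 days.
Sep 7, 2217 → Sep 7, 2218: 365 days.
Sep 7, 2218 → Sep 7, 2219: 365 days.
Sep 7, 2219 → Sep 7, 2220: 366 days (Feb 29, 2220 is in that span).
Sep 7, 2220 → Sep 7, 2221: 365 days.
Sep 7, 2221 → Sep 7, 2222: 365 days.
Sep 7, 2222 → Sep 7, 2223: 365 days.
Sep 7, 2223 → Sep 7, 2224: 366 days (Feb 29, 2224 is in that span).
Sep 7, 2224 → Sep 7, 2225: 365 days.
Sep 7, 2225 → Sep 7, 2226: 365 days.
Sep 7, 2226 → Sep 7, 2227: 365 days.
Sep 7, 2227 → Sep 7, 2228: 366 days (Feb 29, 2228 is in that span).
Sep 7, 2228 → Sep 7, 2229: 365 days.
Sep 7, 2229 → Oct 7, 2229: 30 days (September has 30).
Oct 7, 2229 → Nov 7, 2229: 31 days (October has 31).
Nov 7, 2229 → Dec 7, 2229: 30 days (November has 30).
Dec 7, 2229 → Jan 7, 2230: 31 days (December has 31).
Jan 7, 2230 → Feb 7, 2230: 31 days (January has 31).
Feb 7, 2230 → Mar 7, 2230: 28 days (February has 28).
Mar 7, 2230 → Mar 30, 2230: 23 days.
Total: 7874 days.

7874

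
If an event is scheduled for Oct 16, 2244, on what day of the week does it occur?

Wednesday

Doomsday rule: the anchor day for the 2200s is Friday. For year 44: 44÷12 = 3 r 8, and 8÷4 = 2, so 3+8+2 = 13.
Friday + 13 ≡ Thursday — that's 2244's doomsday.
In October the doomsday date is Oct 10.
Oct 16 is 6 days after Oct 10; 6 mod 7 = 6, so Thursday + 6 = Wednesday.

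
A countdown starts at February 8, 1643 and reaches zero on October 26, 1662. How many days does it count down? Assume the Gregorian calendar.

7200

Feb 8, 1643 → Feb 8, 1644: 365 days.
Feb 8, 1644 → Feb 8, 1645: 366 days (Feb 29, 1644 is in that span).
Feb 8, 1645 → Feb 8, 1646: 365 days.
Feb 8, 1646 → Feb 8, 1647: 365 days.
Feb 8, 1647 → Feb 8, 1648: 365 days.
Feb 8, 1648 → Feb 8, 1649: 366 days (Feb 29, 1648 is in that span).
Feb 8, 1649 → Feb 8, 1650: 365 days.
Feb 8, 1650 → Feb 8, 1651: 365 days.
Feb 8, 1651 → Feb 8, 1652: 365 days.
Feb 8, 1652 → Feb 8, 1653: 366 days (Feb 29, 1652 is in that span).
Feb 8, 1653 → Feb 8, 1654: 365 days.
Feb 8, 1654 → Feb 8, 1655: 365 days.
Feb 8, 1655 → Feb 8, 1656: 365 days.
Feb 8, 1656 → Feb 8, 1657: 366 days (Feb 29, 1656 is in that span).
Feb 8, 1657 → Feb 8, 1658: 365 days.
Feb 8, 1658 → Feb 8, 1659: 365 days.
Feb 8, 1659 → Feb 8, 1660: 365 days.
Feb 8, 1660 → Feb 8, 1661: 366 days (Feb 29, 1660 is in that span).
Feb 8, 1661 → Feb 8, 1662: 365 days.
Feb 8, 1662 → Mar 8, 1662: 28 days (February has 28).
Mar 8, 1662 → Apr 8, 1662: 31 days (March has 31).
Apr 8, 1662 → May 8, 1662: 30 days (April has 30).
May 8, 1662 → Jun 8, 1662: 31 days (May has 31).
Jun 8, 1662 → Jul 8, 1662: 30 days (June has 30).
Jul 8, 1662 → Aug 8, 1662: 31 days (July has 31).
Aug 8, 1662 → Sep 8, 1662: 31 days (August has 31).
Sep 8, 1662 → Oct 8, 1662: 30 days (September has 30).
Oct 8, 1662 → Oct 26, 1662: 18 days.
Total: 7200 days.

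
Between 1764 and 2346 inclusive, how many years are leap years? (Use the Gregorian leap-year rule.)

Multiples of 4 in [1764,2346]: 146.
Of those, multiples of 100: 6 (not leap unless ÷400).
Multiples of 400: 1.
Leap years = 146 − 6 + 1 = 141.

141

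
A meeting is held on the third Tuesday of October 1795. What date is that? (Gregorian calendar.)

October 20, 1795

October 1, 1795 is a Thursday.
The first Tuesday is therefore October 6 (5 days later).
The third Tuesday is 6 + 2×7 = October 20.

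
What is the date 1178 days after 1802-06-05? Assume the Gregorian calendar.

+365 (one year) → Jun 5, 1803 (813 left).
+366 (one year; includes Feb 29, 1804) → Jun 5, 1804 (447 left).
+365 (one year) → Jun 5, 1805 (82 left).
Jun has 30 days: +26 → Jul 1, 1805 (56 left).
Jul has 31 days: +31 → Aug 1, 1805 (25 left).
+25 → Aug 26, 1805.

August 26, 1805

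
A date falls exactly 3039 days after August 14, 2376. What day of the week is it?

First find the weekday of Aug 14, 2376. Doomsday rule: the anchor day for the 2300s is Wednesday. For year 76: 76÷12 = 6 r 4, and 4÷4 = 1, so 6+4+1 = 11.
Wednesday + 11 ≡ Sunday — that's 2376's doomsday.
In August the doomsday date is Aug 8.
Aug 14 is 6 days after Aug 8; 6 mod 7 = 6, so Sunday + 6 = Saturday.
3039 mod 7 = 1, so 3039 days after a Saturday is Saturday + 1 = Sunday.

Sunday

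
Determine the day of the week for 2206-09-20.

Doomsday rule: the anchor day for the 2200s is Friday. For year 06: 6÷12 = 0 r 6, and 6÷4 = 1, so 0+6+1 = 7.
Friday + 7 ≡ Friday — that's 2206's doomsday.
In September the doomsday date is Sep 5.
Sep 20 is 15 days after Sep 5; 15 mod 7 = 1, so Friday + 1 = Saturday.

Saturday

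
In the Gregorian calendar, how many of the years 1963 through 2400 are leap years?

Multiples of 4 in [1963,2400]: 110.
Of those, multiples of 100: 5 (not leap unless ÷400).
Multiples of 400: 2.
Leap years = 110 − 5 + 2 = 107.

107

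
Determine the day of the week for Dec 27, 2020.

Sunday

Doomsday rule: the anchor day for the 2000s is Tuesday. For year 20: 20÷12 = 1 r 8, and 8÷4 = 2, so 1+8+2 = 11.
Tuesday + 11 ≡ Saturday — that's 2020's doomsday.
In December the doomsday date is Dec 12.
Dec 27 is 15 days after Dec 12; 15 mod 7 = 1, so Saturday + 1 = Sunday.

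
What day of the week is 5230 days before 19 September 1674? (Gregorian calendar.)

Tuesday

First find the weekday of Sep 19, 1674. Doomsday rule: the anchor day for the 1600s is Tuesday. For year 74: 74÷12 = 6 r 2, and 2÷4 = 0, so 6+2+0 = 8.
Tuesday + 8 ≡ Wednesday — that's 1674's doomsday.
In September the doomsday date is Sep 5.
Sep 19 is 14 days after Sep 5; 14 mod 7 = 0, so Wednesday + 0 = Wednesday.
5230 mod 7 = 1, so 5230 days before a Wednesday is Wednesday − 1 = Tuesday.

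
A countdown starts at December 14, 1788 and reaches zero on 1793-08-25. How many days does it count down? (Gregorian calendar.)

1715

Dec 14, 1788 → Dec 14, 1789: 365 days.
Dec 14, 1789 → Dec 14, 1790: 365 days.
Dec 14, 1790 → Dec 14, 1791: 365 days.
Dec 14, 1791 → Dec 14, 1792: 366 days (Feb 29, 1792 is in that span).
Dec 14, 1792 → Jan 14, 1793: 31 days (December has 31).
Jan 14, 1793 → Feb 14, 1793: 31 days (January has 31).
Feb 14, 1793 → Mar 14, 1793: 28 days (February has 28).
Mar 14, 1793 → Apr 14, 1793: 31 days (March has 31).
Apr 14, 1793 → May 14, 1793: 30 days (April has 30).
May 14, 1793 → Jun 14, 1793: 31 days (May has 31).
Jun 14, 1793 → Jul 14, 1793: 30 days (June has 30).
Jul 14, 1793 → Aug 14, 1793: 31 days (July has 31).
Aug 14, 1793 → Aug 25, 1793: 11 days.
Total: 1715 days.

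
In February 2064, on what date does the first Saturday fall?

February 1, 2064 is a Friday.
The first Saturday is therefore February 2 (1 days later).

February 2, 2064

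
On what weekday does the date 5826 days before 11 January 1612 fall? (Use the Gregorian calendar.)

Jan 11, 1612 is a Wednesday.
5826 mod 7 = 2, so 5826 days before a Wednesday is Wednesday − 2 = Monday.

Monday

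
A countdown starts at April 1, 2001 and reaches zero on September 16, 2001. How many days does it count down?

168

Apr 1, 2001 → May 1, 2001: 30 days (April has 30).
May 1, 2001 → Jun 1, 2001: 31 days (May has 31).
Jun 1, 2001 → Jul 1, 2001: 30 days (June has 30).
Jul 1, 2001 → Aug 1, 2001: 31 days (July has 31).
Aug 1, 2001 → Sep 1, 2001: 31 days (August has 31).
Sep 1, 2001 → Sep 16, 2001: 15 days.
Total: 168 days.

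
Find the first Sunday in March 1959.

March 1, 1959

March 1, 1959 is a Sunday.
The first Sunday is therefore March 1 (same day).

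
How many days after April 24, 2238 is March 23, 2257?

Apr 24, 2238 → Apr 24, 2239: 365 days.
Apr 24, 2239 → Apr 24, 2240: 366 days (Feb 29, 2240 is in that span).
Apr 24, 2240 → Apr 24, 2241: 365 days.
Apr 24, 2241 → Apr 24, 2242: 365 days.
Apr 24, 2242 → Apr 24, 2243: 365 days.
Apr 24, 2243 → Apr 24, 2244: 366 days (Feb 29, 2244 is in that span).
Apr 24, 2244 → Apr 24, 2245: 365 days.
Apr 24, 2245 → Apr 24, 2246: 365 days.
Apr 24, 2246 → Apr 24, 2247: 365 days.
Apr 24, 2247 → Apr 24, 2248: 366 days (Feb 29, 2248 is in that span).
Apr 24, 2248 → Apr 24, 2249: 365 days.
Apr 24, 2249 → Apr 24, 2250: 365 days.
Apr 24, 2250 → Apr 24, 2251: 365 days.
Apr 24, 2251 → Apr 24, 2252: 366 days (Feb 29, 2252 is in that span).
Apr 24, 2252 → Apr 24, 2253: 365 days.
Apr 24, 2253 → Apr 24, 2254: 365 days.
Apr 24, 2254 → Apr 24, 2255: 365 days.
Apr 24, 2255 → Apr 24, 2256: 366 days (Feb 29, 2256 is in that span).
Apr 24, 2256 → May 24, 2256: 30 days (April has 30).
May 24, 2256 → Jun 24, 2256: 31 days (May has 31).
Jun 24, 2256 → Jul 24, 2256: 30 days (June has 30).
Jul 24, 2256 → Aug 24, 2256: 31 days (July has 31).
Aug 24, 2256 → Sep 24, 2256: 31 days (August has 31).
Sep 24, 2256 → Oct 24, 2256: 30 days (September has 30).
Oct 24, 2256 → Nov 24, 2256: 31 days (October has 31).
Nov 24, 2256 → Dec 24, 2256: 30 days (November has 30).
Dec 24, 2256 → Jan 24, 2257: 31 days (December has 31).
Jan 24, 2257 → Feb 24, 2257: 31 days (January has 31).
Feb 24, 2257 → Mar 23, 2257: 27 days.
Total: 6908 days.

6908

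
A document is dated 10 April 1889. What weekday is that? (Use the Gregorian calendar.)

Doomsday rule: the anchor day for the 1800s is Friday. For year 89: 89÷12 = 7 r 5, and 5÷4 = 1, so 7+5+1 = 13.
Friday + 13 ≡ Thursday — that's 1889's doomsday.
In April the doomsday date is Apr 4.
Apr 10 is 6 days after Apr 4; 6 mod 7 = 6, so Thursday + 6 = Wednesday.

Wednesday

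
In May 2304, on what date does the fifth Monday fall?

May 30, 2304

May 1, 2304 is a Sunday.
The first Monday is therefore May 2 (1 days later).
The fifth Monday is 2 + 4×7 = May 30.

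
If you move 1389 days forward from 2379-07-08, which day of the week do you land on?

First find the weekday of Jul 8, 2379. Doomsday rule: the anchor day for the 2300s is Wednesday. For year 79: 79÷12 = 6 r 7, and 7÷4 = 1, so 6+7+1 = 14.
Wednesday + 14 ≡ Wednesday — that's 2379's doomsday.
In July the doomsday date is Jul 11.
Jul 8 is 3 days before Jul 11; 3 mod 7 = 3, so Wednesday − 3 = Sunday.
1389 mod 7 = 3, so 1389 days after a Sunday is Sunday + 3 = Wednesday.

Wednesday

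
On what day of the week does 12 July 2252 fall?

Monday

Doomsday rule: the anchor day for the 2200s is Friday. For year 52: 52÷12 = 4 r 4, and 4÷4 = 1, so 4+4+1 = 9.
Friday + 9 ≡ Sunday — that's 2252's doomsday.
In July the doomsday date is Jul 11.
Jul 12 is 1 day after Jul 11; 1 mod 7 = 1, so Sunday + 1 = Monday.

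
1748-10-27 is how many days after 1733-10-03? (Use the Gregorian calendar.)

Oct 3, 1733 → Oct 3, 1734: 365 days.
Oct 3, 1734 → Oct 3, 1735: 365 days.
Oct 3, 1735 → Oct 3, 1736: 366 days (Feb 29, 1736 is in that span).
Oct 3, 1736 → Oct 3, 1737: 365 days.
Oct 3, 1737 → Oct 3, 1738: 365 days.
Oct 3, 1738 → Oct 3, 1739: 365 days.
Oct 3, 1739 → Oct 3, 1740: 366 days (Feb 29, 1740 is in that span).
Oct 3, 1740 → Oct 3, 1741: 365 days.
Oct 3, 1741 → Oct 3, 1742: 365 days.
Oct 3, 1742 → Oct 3, 1743: 365 days.
Oct 3, 1743 → Oct 3, 1744: 366 days (Feb 29, 1744 is in that span).
Oct 3, 1744 → Oct 3, 1745: 365 days.
Oct 3, 1745 → Oct 3, 1746: 365 days.
Oct 3, 1746 → Oct 3, 1747: 365 days.
Oct 3, 1747 → Nov 3, 1747: 31 days (October has 31).
Nov 3, 1747 → Dec 3, 1747: 30 days (November has 30).
Dec 3, 1747 → Jan 3, 1748: 31 days (December has 31).
Jan 3, 1748 → Feb 3, 1748: 31 days (January has 31).
Feb 3, 1748 → Mar 3, 1748: 29 days (February has 29).
Mar 3, 1748 → Apr 3, 1748: 31 days (March has 31).
Apr 3, 1748 → May 3, 1748: 30 days (April has 30).
May 3, 1748 → Jun 3, 1748: 31 days (May has 31).
Jun 3, 1748 → Jul 3, 1748: 30 days (June has 30).
Jul 3, 1748 → Aug 3, 1748: 31 days (July has 31).
Aug 3, 1748 → Sep 3, 1748: 31 days (August has 31).
Sep 3, 1748 → Oct 3, 1748: 30 days (September has 30).
Oct 3, 1748 → Oct 27, 1748: 24 days.
Total: 5503 days.

5503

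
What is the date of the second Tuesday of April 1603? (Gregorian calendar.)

April 8, 1603

April 1, 1603 is a Tuesday.
The first Tuesday is therefore April 1 (same day).
The second Tuesday is 1 + 1×7 = April 8.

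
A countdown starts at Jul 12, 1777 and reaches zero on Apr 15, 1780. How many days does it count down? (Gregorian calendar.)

Jul 12, 1777 → Jul 12, 1778: 365 days.
Jul 12, 1778 → Jul 12, 1779: 365 days.
Jul 12, 1779 → Aug 12, 1779: 31 days (July has 31).
Aug 12, 1779 → Sep 12, 1779: 31 days (August has 31).
Sep 12, 1779 → Oct 12, 1779: 30 days (September has 30).
Oct 12, 1779 → Nov 12, 1779: 31 days (October has 31).
Nov 12, 1779 → Dec 12, 1779: 30 days (November has 30).
Dec 12, 1779 → Jan 12, 1780: 31 days (December has 31).
Jan 12, 1780 → Feb 12, 1780: 31 days (January has 31).
Feb 12, 1780 → Mar 12, 1780: 29 days (February has 29).
Mar 12, 1780 → Apr 12, 1780: 31 days (March has 31).
Apr 12, 1780 → Apr 15, 1780: 3 days.
Total: 1008 days.

1008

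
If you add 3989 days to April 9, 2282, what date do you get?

+365 (one year) → Apr 9, 2283 (3624 left).
+366 (one year; includes Feb 29, 2284) → Apr 9, 2284 (3258 left).
+365 (one year) → Apr 9, 2285 (2893 left).
+365 (one year) → Apr 9, 2286 (2528 left).
+365 (one year) → Apr 9, 2287 (2163 left).
+366 (one year; includes Feb 29, 2288) → Apr 9, 2288 (1797 left).
+365 (one year) → Apr 9, 2289 (1432 left).
+365 (one year) → Apr 9, 2290 (1067 left).
+365 (one year) → Apr 9, 2291 (702 left).
+366 (one year; includes Feb 29, 2292) → Apr 9, 2292 (336 left).
Apr has 30 days: +22 → May 1, 2292 (314 left).
May has 31 days: +31 → Jun 1, 2292 (283 left).
Jun has 30 days: +30 → Jul 1, 2292 (253 left).
Jul has 31 days: +31 → Aug 1, 2292 (222 left).
Aug has 31 days: +31 → Sep 1, 2292 (191 left).
Sep has 30 days: +30 → Oct 1, 2292 (161 left).
Oct has 31 days: +31 → Nov 1, 2292 (130 left).
Nov has 30 days: +30 → Dec 1, 2292 (100 left).
Dec has 31 days: +31 → Jan 1, 2293 (69 left).
Jan has 31 days: +31 → Feb 1, 2293 (38 left).
Feb has 28 days: +28 → Mar 1, 2293 (10 left).
+10 → Mar 11, 2293.

March 11, 2293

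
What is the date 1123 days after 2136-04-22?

+365 (one year) → Apr 22, 2137 (758 left).
+365 (one year) → Apr 22, 2138 (393 left).
Apr has 30 days: +9 → May 1, 2138 (384 left).
May has 31 days: +31 → Jun 1, 2138 (353 left).
Jun has 30 days: +30 → Jul 1, 2138 (323 left).
Jul has 31 days: +31 → Aug 1, 2138 (292 left).
Aug has 31 days: +31 → Sep 1, 2138 (261 left).
Sep has 30 days: +30 → Oct 1, 2138 (231 left).
Oct has 31 days: +31 → Nov 1, 2138 (200 left).
Nov has 30 days: +30 → Dec 1, 2138 (170 left).
Dec has 31 days: +31 → Jan 1, 2139 (139 left).
Jan has 31 days: +31 → Feb 1, 2139 (108 left).
Feb has 28 days: +28 → Mar 1, 2139 (80 left).
Mar has 31 days: +31 → Apr 1, 2139 (49 left).
Apr has 30 days: +30 → May 1, 2139 (19 left).
+19 → May 20, 2139.

May 20, 2139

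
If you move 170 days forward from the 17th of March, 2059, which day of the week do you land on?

Wednesday

First find the weekday of Mar 17, 2059. Doomsday rule: the anchor day for the 2000s is Tuesday. For year 59: 59÷12 = 4 r 11, and 11÷4 = 2, so 4+11+2 = 17.
Tuesday + 17 ≡ Friday — that's 2059's doomsday.
In March the doomsday date is Mar 14.
Mar 17 is 3 days after Mar 14; 3 mod 7 = 3, so Friday + 3 = Monday.
170 mod 7 = 2, so 170 days after a Monday is Monday + 2 = Wednesday.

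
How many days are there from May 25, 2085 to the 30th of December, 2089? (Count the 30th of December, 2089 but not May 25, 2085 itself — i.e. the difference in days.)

May 25, 2085 → May 25, 2086: 365 days.
May 25, 2086 → May 25, 2087: 365 days.
May 25, 2087 → May 25, 2088: 366 days (Feb 29, 2088 is in that span).
May 25, 2088 → May 25, 2089: 365 days.
May 25, 2089 → Jun 25, 2089: 31 days (May has 31).
Jun 25, 2089 → Jul 25, 2089: 30 days (June has 30).
Jul 25, 2089 → Aug 25, 2089: 31 days (July has 31).
Aug 25, 2089 → Sep 25, 2089: 31 days (August has 31).
Sep 25, 2089 → Oct 25, 2089: 30 days (September has 30).
Oct 25, 2089 → Nov 25, 2089: 31 days (October has 31).
Nov 25, 2089 → Dec 25, 2089: 30 days (November has 30).
Dec 25, 2089 → Dec 30, 2089: 5 days.
Total: 1680 days.

1680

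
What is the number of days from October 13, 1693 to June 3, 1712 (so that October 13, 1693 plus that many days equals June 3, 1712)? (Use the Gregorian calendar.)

Oct 13, 1693 → Oct 13, 1694: 365 days.
Oct 13, 1694 → Oct 13, 1695: 365 days.
Oct 13, 1695 → Oct 13, 1696: 366 days (Feb 29, 1696 is in that span).
Oct 13, 1696 → Oct 13, 1697: 365 days.
Oct 13, 1697 → Oct 13, 1698: 365 days.
Oct 13, 1698 → Oct 13, 1699: 365 days.
Oct 13, 1699 → Oct 13, 1700: 365 days.
Oct 13, 1700 → Oct 13, 1701: 365 days.
Oct 13, 1701 → Oct 13, 1702: 365 days.
Oct 13, 1702 → Oct 13, 1703: 365 days.
Oct 13, 1703 → Oct 13, 1704: 366 days (Feb 29, 1704 is in that span).
Oct 13, 1704 → Oct 13, 1705: 365 days.
Oct 13, 1705 → Oct 13, 1706: 365 days.
Oct 13, 1706 → Oct 13, 1707: 365 days.
Oct 13, 1707 → Oct 13, 1708: 366 days (Feb 29, 1708 is in that span).
Oct 13, 1708 → Oct 13, 1709: 365 days.
Oct 13, 1709 → Oct 13, 1710: 365 days.
Oct 13, 1710 → Oct 13, 1711: 365 days.
Oct 13, 1711 → Nov 13, 1711: 31 days (October has 31).
Nov 13, 1711 → Dec 13, 1711: 30 days (November has 30).
Dec 13, 1711 → Jan 13, 1712: 31 days (December has 31).
Jan 13, 1712 → Feb 13, 1712: 31 days (January has 31).
Feb 13, 1712 → Mar 13, 1712: 29 days (February has 29).
Mar 13, 1712 → Apr 13, 1712: 31 days (March has 31).
Apr 13, 1712 → May 13, 1712: 30 days (April has 30).
May 13, 1712 → Jun 3, 1712: 21 days.
Total: 6807 days.

6807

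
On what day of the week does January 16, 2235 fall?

Friday

Doomsday rule: the anchor day for the 2200s is Friday. For year 35: 35÷12 = 2 r 11, and 11÷4 = 2, so 2+11+2 = 15.
Friday + 15 ≡ Saturday — that's 2235's doomsday.
In January the doomsday date is Jan 3 (2235 is not a leap year).
Jan 16 is 13 days after Jan 3; 13 mod 7 = 6, so Saturday + 6 = Friday.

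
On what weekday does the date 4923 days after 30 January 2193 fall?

Jan 30, 2193 is a Wednesday.
4923 mod 7 = 2, so 4923 days after a Wednesday is Wednesday + 2 = Friday.

Friday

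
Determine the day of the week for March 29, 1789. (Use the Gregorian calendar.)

Sunday

Doomsday rule: the anchor day for the 1700s is Sunday. For year 89: 89÷12 = 7 r 5, and 5÷4 = 1, so 7+5+1 = 13.
Sunday + 13 ≡ Saturday — that's 1789's doomsday.
In March the doomsday date is Mar 14.
Mar 29 is 15 days after Mar 14; 15 mod 7 = 1, so Saturday + 1 = Sunday.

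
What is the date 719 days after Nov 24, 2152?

+365 (one year) → Nov 24, 2153 (354 left).
Nov has 30 days: +7 → Dec 1, 2153 (347 left).
Dec has 31 days: +31 → Jan 1, 2154 (316 left).
Jan has 31 days: +31 → Feb 1, 2154 (285 left).
Feb has 28 days: +28 → Mar 1, 2154 (257 left).
Mar has 31 days: +31 → Apr 1, 2154 (226 left).
Apr has 30 days: +30 → May 1, 2154 (196 left).
May has 31 days: +31 → Jun 1, 2154 (165 left).
Jun has 30 days: +30 → Jul 1, 2154 (135 left).
Jul has 31 days: +31 → Aug 1, 2154 (104 left).
Aug has 31 days: +31 → Sep 1, 2154 (73 left).
Sep has 30 days: +30 → Oct 1, 2154 (43 left).
Oct has 31 days: +31 → Nov 1, 2154 (12 left).
+12 → Nov 13, 2154.

November 13, 2154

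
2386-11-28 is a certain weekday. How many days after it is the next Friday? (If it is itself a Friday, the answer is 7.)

7

Nov 28, 2386 is a Friday.
From Friday to the next Friday is 7 days.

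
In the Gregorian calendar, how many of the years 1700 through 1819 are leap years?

Multiples of 4 in [1700,1819]: 30.
Of those, multiples of 100: 2 (not leap unless ÷400).
Multiples of 400: 0.
Leap years = 30 − 2 + 0 = 28.

28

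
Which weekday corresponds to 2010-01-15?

Friday

Doomsday rule: the anchor day for the 2000s is Tuesday. For year 10: 10÷12 = 0 r 10, and 10÷4 = 2, so 0+10+2 = 12.
Tuesday + 12 ≡ Sunday — that's 2010's doomsday.
In January the doomsday date is Jan 3 (2010 is not a leap year).
Jan 15 is 12 days after Jan 3; 12 mod 7 = 5, so Sunday + 5 = Friday.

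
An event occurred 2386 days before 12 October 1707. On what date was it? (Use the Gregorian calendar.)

−365 (one year) → Oct 12, 1706 (2021 left).
−365 (one year) → Oct 12, 1705 (1656 left).
−365 (one year) → Oct 12, 1704 (1291 left).
−366 (one year; includes Feb 29, 1704) → Oct 12, 1703 (925 left).
−365 (one year) → Oct 12, 1702 (560 left).
−365 (one year) → Oct 12, 1701 (195 left).
−12 → Sep 30, 1701 (end of Sep, 30 days; 183 left).
−30 → Aug 31, 1701 (end of Aug, 31 days; 153 left).
−31 → Jul 31, 1701 (end of Jul, 31 days; 122 left).
−31 → Jun 30, 1701 (end of Jun, 30 days; 91 left).
−30 → May 31, 1701 (end of May, 31 days; 61 left).
−31 → Apr 30, 1701 (end of Apr, 30 days; 30 left).
−30 → Mar 31, 1701 (end of Mar, 31 days; 0 left).

March 31, 1701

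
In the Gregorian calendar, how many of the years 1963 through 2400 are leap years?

Multiples of 4 in [1963,2400]: 110.
Of those, multiples of 100: 5 (not leap unless ÷400).
Multiples of 400: 2.
Leap years = 110 − 5 + 2 = 107.

107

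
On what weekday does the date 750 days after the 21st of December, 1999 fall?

First find the weekday of Dec 21, 1999. Doomsday rule: the anchor day for the 1900s is Wednesday. For year 99: 99÷12 = 8 r 3, and 3÷4 = 0, so 8+3+0 = 11.
Wednesday + 11 ≡ Sunday — that's 1999's doomsday.
In December the doomsday date is Dec 12.
Dec 21 is 9 days after Dec 12; 9 mod 7 = 2, so Sunday + 2 = Tuesday.
750 mod 7 = 1, so 750 days after a Tuesday is Tuesday + 1 = Wednesday.

Wednesday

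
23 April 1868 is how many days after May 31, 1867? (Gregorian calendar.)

328

May 31, 1867 → Jun 30, 1867: 30 days (May has 31).
Jun 30, 1867 → Jul 30, 1867: 30 days (June has 30).
Jul 30, 1867 → Aug 30, 1867: 31 days (July has 31).
Aug 30, 1867 → Sep 30, 1867: 31 days (August has 31).
Sep 30, 1867 → Oct 30, 1867: 30 days (September has 30).
Oct 30, 1867 → Nov 30, 1867: 31 days (October has 31).
Nov 30, 1867 → Dec 30, 1867: 30 days (November has 30).
Dec 30, 1867 → Jan 30, 1868: 31 days (December has 31).
Jan 30, 1868 → Feb 29, 1868: 30 days (January has 31).
Feb 29, 1868 → Mar 29, 1868: 29 days (February has 29).
Mar 29, 1868 → Apr 23, 1868: 25 days.
Total: 328 days.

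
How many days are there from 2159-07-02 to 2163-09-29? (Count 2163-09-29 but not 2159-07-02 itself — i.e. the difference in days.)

1550

Jul 2, 2159 → Jul 2, 2160: 366 days (Feb 29, 2160 is in that span).
Jul 2, 2160 → Jul 2, 2161: 365 days.
Jul 2, 2161 → Jul 2, 2162: 365 days.
Jul 2, 2162 → Jul 2, 2163: 365 days.
Jul 2, 2163 → Aug 2, 2163: 31 days (July has 31).
Aug 2, 2163 → Sep 2, 2163: 31 days (August has 31).
Sep 2, 2163 → Sep 29, 2163: 27 days.
Total: 1550 days.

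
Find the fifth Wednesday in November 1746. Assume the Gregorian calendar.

November 30, 1746

November 1, 1746 is a Tuesday.
The first Wednesday is therefore November 2 (1 days later).
The fifth Wednesday is 2 + 4×7 = November 30.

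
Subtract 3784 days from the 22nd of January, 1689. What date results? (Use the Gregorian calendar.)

September 13, 1678

−366 (one year; includes Feb 29, 1688) → Jan 22, 1688 (3418 left).
−365 (one year) → Jan 22, 1687 (3053 left).
−365 (one year) → Jan 22, 1686 (2688 left).
−365 (one year) → Jan 22, 1685 (2323 left).
−366 (one year; includes Feb 29, 1684) → Jan 22, 1684 (1957 left).
−365 (one year) → Jan 22, 1683 (1592 left).
−365 (one year) → Jan 22, 1682 (1227 left).
−365 (one year) → Jan 22, 1681 (862 left).
−366 (one year; includes Feb 29, 1680) → Jan 22, 1680 (496 left).
−365 (one year) → Jan 22, 1679 (131 left).
−22 → Dec 31, 1678 (end of Dec, 31 days; 109 left).
−31 → Nov 30, 1678 (end of Nov, 30 days; 78 left).
−30 → Oct 31, 1678 (end of Oct, 31 days; 48 left).
−31 → Sep 30, 1678 (end of Sep, 30 days; 17 left).
−17 → Sep 13, 1678.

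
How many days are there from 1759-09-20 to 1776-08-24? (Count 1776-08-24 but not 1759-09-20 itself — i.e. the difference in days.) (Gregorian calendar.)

Sep 20, 1759 → Sep 20, 1760: 366 days (Feb 29, 1760 is in that span).
Sep 20, 1760 → Sep 20, 1761: 365 days.
Sep 20, 1761 → Sep 20, 1762: 365 days.
Sep 20, 1762 → Sep 20, 1763: 365 days.
Sep 20, 1763 → Sep 20, 1764: 366 days (Feb 29, 1764 is in that span).
Sep 20, 1764 → Sep 20, 1765: 365 days.
Sep 20, 1765 → Sep 20, 1766: 365 days.
Sep 20, 1766 → Sep 20, 1767: 365 days.
Sep 20, 1767 → Sep 20, 1768: 366 days (Feb 29, 1768 is in that span).
Sep 20, 1768 → Sep 20, 1769: 365 days.
Sep 20, 1769 → Sep 20, 1770: 365 days.
Sep 20, 1770 → Sep 20, 1771: 365 days.
Sep 20, 1771 → Sep 20, 1772: 366 days (Feb 29, 1772 is in that span).
Sep 20, 1772 → Sep 20, 1773: 365 days.
Sep 20, 1773 → Sep 20, 1774: 365 days.
Sep 20, 1774 → Sep 20, 1775: 365 days.
Sep 20, 1775 → Oct 20, 1775: 30 days (September has 30).
Oct 20, 1775 → Nov 20, 1775: 31 days (October has 31).
Nov 20, 1775 → Dec 20, 1775: 30 days (November has 30).
Dec 20, 1775 → Jan 20, 1776: 31 days (December has 31).
Jan 20, 1776 → Feb 20, 1776: 31 days (January has 31).
Feb 20, 1776 → Mar 20, 1776: 29 days (February has 29).
Mar 20, 1776 → Apr 20, 1776: 31 days (March has 31).
Apr 20, 1776 → May 20, 1776: 30 days (April has 30).
May 20, 1776 → Jun 20, 1776: 31 days (May has 31).
Jun 20, 1776 → Jul 20, 1776: 30 days (June has 30).
Jul 20, 1776 → Aug 20, 1776: 31 days (July has 31).
Aug 20, 1776 → Aug 24, 1776: 4 days.
Total: 6183 days.

6183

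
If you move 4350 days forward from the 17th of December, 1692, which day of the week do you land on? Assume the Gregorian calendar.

Dec 17, 1692 is a Wednesday.
4350 mod 7 = 3, so 4350 days after a Wednesday is Wednesday + 3 = Saturday.

Saturday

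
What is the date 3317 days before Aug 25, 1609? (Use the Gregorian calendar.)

−365 (one year) → Aug 25, 1608 (2952 left).
−366 (one year; includes Feb 29, 1608) → Aug 25, 1607 (2586 left).
−365 (one year) → Aug 25, 1606 (2221 left).
−365 (one year) → Aug 25, 1605 (1856 left).
−365 (one year) → Aug 25, 1604 (1491 left).
−366 (one year; includes Feb 29, 1604) → Aug 25, 1603 (1125 left).
−365 (one year) → Aug 25, 1602 (760 left).
−365 (one year) → Aug 25, 1601 (395 left).
−25 → Jul 31, 1601 (end of Jul, 31 days; 370 left).
−31 → Jun 30, 1601 (end of Jun, 30 days; 339 left).
−30 → May 31, 1601 (end of May, 31 days; 309 left).
−31 → Apr 30, 1601 (end of Apr, 30 days; 278 left).
−30 → Mar 31, 1601 (end of Mar, 31 days; 248 left).
−31 → Feb 28, 1601 (end of Feb, 28 days; 217 left).
−28 → Jan 31, 1601 (end of Jan, 31 days; 189 left).
−31 → Dec 31, 1600 (end of Dec, 31 days; 158 left).
−31 → Nov 30, 1600 (end of Nov, 30 days; 127 left).
−30 → Oct 31, 1600 (end of Oct, 31 days; 97 left).
−31 → Sep 30, 1600 (end of Sep, 30 days; 66 left).
−30 → Aug 31, 1600 (end of Aug, 31 days; 36 left).
−31 → Jul 31, 1600 (end of Jul, 31 days; 5 left).
−5 → Jul 26, 1600.

July 26, 1600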